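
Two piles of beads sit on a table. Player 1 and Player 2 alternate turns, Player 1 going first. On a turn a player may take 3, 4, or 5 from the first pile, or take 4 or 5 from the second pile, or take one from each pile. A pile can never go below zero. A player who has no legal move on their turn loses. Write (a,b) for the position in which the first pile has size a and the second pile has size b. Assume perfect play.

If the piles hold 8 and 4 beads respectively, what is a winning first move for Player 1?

Build the W/L table. Terminal = L. A non-terminal position is W if it has a move to some L; otherwise it is L.
No move ever increases a pile, so every position that can arise here has a ≤ 8 and b ≤ 4; it is enough to label the cells with 0 ≤ a ≤ 8 and 0 ≤ b ≤ 4.
Every move lowers a or b (never raises either), so fill the grid row by row in increasing a, and left to right within a row: each cell's successors are then already labelled.
      b=0  b=1  b=2  b=3  b=4
a=0:    L    L    L    L    W
a=1:    L    W    W    W    W
a=2:    L    W    L    L    W
a=3:    W    W    W    W    W
a=4:    W    W    W    W    L
a=5:    W    W    W    W    L
a=6:    W    L    W    W    L
a=7:    W    L    W    W    W
a=8:    L    L    W    L    W
Cells with no legal move (terminal, hence L): (0,0), (0,1), (0,2), (0,3), (1,0), (2,0).
The remaining L cells, each justified by listing all of its moves:
(2,2): L (sole option (1,1)(W) is W)
(2,3): L (sole option (1,2)(W) is W)
(4,4): L (options (1,4)(W), (0,4)(W), (4,0)(W), (3,3)(W) are all W)
(5,4): L (options (2,4)(W), (1,4)(W), (0,4)(W), (5,0)(W), (4,3)(W) are all W)
(6,1): L (options (3,1)(W), (2,1)(W), (1,1)(W), (5,0)(W) are all W)
(6,4): L (options (3,4)(W), (2,4)(W), (1,4)(W), (6,0)(W), (5,3)(W) are all W)
(7,1): L (options (4,1)(W), (3,1)(W), (2,1)(W), (6,0)(W) are all W)
(8,0): L (options (5,0)(W), (4,0)(W), (3,0)(W) are all W)
(8,1): L (options (5,1)(W), (4,1)(W), (3,1)(W), (7,0)(W) are all W)
(8,3): L (options (5,3)(W), (4,3)(W), (3,3)(W), (7,2)(W) are all W)
Every other cell has at least one move into one of the L cells above, so it is W.
From (8,4), the L positions reachable in one move are: (5,4), (4,4), (8,0). Any move reaching one of these is winning.

Move to (5,4).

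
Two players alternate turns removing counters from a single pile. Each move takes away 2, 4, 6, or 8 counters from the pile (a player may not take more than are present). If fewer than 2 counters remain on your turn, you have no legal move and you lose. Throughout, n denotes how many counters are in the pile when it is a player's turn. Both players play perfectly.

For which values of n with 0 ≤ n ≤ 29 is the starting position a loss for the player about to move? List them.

0, 1, 10, 11, 20, 21

Label each position W (a win for the player to move) or L (a loss). A position with no legal move is L; any other position is W exactly when some move reaches an L, and L when every move reaches a W.
n=0: no move → L
n=1: no move → L
n=2: reaches L-position 0 → W
n=3: reaches L-position 1 → W
n=4: reaches L-position 0 → W
n=5: reaches L-position 1 → W
n=6: reaches L-position 0 → W
n=7: reaches L-position 1 → W
n=8: reaches L-position 0 → W
n=9: reaches L-position 1 → W
n=10: only reaches 8(W), 6(W), 4(W), 2(W), all W → L
n=11: only reaches 9(W), 7(W), 5(W), 3(W), all W → L
n=12: reaches L-position 10 → W
n=13: reaches L-position 11 → W
n=14: reaches L-position 10 → W
n=15: reaches L-position 11 → W
n=16: reaches L-position 10 → W
n=17: reaches L-position 11 → W
n=18: reaches L-position 10 → W
n=19: reaches L-position 11 → W
n=20: only reaches 18(W), 16(W), 14(W), 12(W), all W → L
n=21: only reaches 19(W), 17(W), 15(W), 13(W), all W → L
n=22: reaches L-position 20 → W
n=23: reaches L-position 21 → W
n=24: reaches L-position 20 → W
n=25: reaches L-position 21 → W
n=26: reaches L-position 20 → W
n=27: reaches L-position 21 → W
n=28: reaches L-position 20 → W
n=29: reaches L-position 21 → W
Reading off the rows marked L gives the requested list; there are 6 such values of n.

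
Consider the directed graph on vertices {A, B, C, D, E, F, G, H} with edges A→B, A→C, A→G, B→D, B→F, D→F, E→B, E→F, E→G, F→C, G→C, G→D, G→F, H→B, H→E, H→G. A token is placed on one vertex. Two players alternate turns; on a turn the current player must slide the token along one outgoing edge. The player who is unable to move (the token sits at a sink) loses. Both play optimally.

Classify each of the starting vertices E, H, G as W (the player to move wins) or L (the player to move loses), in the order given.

E: L, H: W, G: W

Label each position W (a win for the player to move) or L (a loss). A position with no legal move is L; any other position is W exactly when some move reaches an L, and L when every move reaches a W.
Every edge goes from a vertex to one that appears earlier in the order C, F, D, B, G, E, A, H, so processing vertices in that order labels each vertex after all of its successors.
C: no outgoing edge → L
F: W (go to C, an L position)
D: L (sole option F(W) is W)
B: W (go to D, an L position)
G: W (go to D, an L position)
E: L (options G(W), B(W), F(W) are all W)
A: W (go to C, an L position)
H: W (go to E, an L position)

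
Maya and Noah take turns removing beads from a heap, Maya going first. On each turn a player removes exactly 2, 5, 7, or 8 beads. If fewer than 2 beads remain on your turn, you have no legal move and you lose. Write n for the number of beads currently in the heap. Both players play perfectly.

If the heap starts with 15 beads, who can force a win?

Label each position W (a win for the player to move) or L (a loss). A position with no legal move is L; any other position is W exactly when some move reaches an L, and L when every move reaches a W.
n=0: no move → L
n=1: no move → L
n=2: can move to 0, which is L ⇒ W
n=3: can move to 1, which is L ⇒ W
n=4: the only move is to 2(W), a W ⇒ L
n=5: can move to 0, which is L ⇒ W
n=6: can move to 4, which is L ⇒ W
n=7: can move to 0, which is L ⇒ W
n=8: can move to 1, which is L ⇒ W
n=9: can move to 4, which is L ⇒ W
n=10: moves to 8(W), 5(W), 3(W), 2(W); every one is W ⇒ L
n=11: can move to 4, which is L ⇒ W
n=12: can move to 10, which is L ⇒ W
n=13: moves to 11(W), 8(W), 6(W), 5(W); every one is W ⇒ L
n=14: moves to 12(W), 9(W), 7(W), 6(W); every one is W ⇒ L
n=15: can move to 13, which is L ⇒ W
From 15 Maya can remove 2, leaving 13, reaching an L position.

Maya wins.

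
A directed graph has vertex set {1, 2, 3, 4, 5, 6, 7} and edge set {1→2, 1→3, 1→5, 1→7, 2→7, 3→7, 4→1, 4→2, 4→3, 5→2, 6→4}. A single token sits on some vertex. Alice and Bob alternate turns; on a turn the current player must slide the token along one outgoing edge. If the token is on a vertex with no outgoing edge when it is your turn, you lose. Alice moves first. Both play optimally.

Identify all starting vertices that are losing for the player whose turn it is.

Use the standard recursion: the mover loses at a terminal position; elsewhere, the mover wins exactly when some move hands the opponent an L position.
Every edge goes from a vertex to one that appears earlier in the order 7, 3, 2, 5, 1, 4, 6, so processing vertices in that order labels each vertex after all of its successors.
7: no outgoing edge → L
3: →7(L), so W
2: →7(L), so W
5: →2(W) only, which is W, so L
1: →5(L), so W
4: →1(W), 2(W), 3(W) — all W, so L
6: →4(L), so W
Reading off the rows marked L gives the requested list; there are 3 such vertices.

4, 5, 7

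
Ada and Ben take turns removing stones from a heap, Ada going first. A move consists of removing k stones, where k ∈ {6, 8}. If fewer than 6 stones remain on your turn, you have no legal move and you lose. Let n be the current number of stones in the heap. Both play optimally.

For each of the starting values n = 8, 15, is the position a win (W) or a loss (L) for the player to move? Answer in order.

Work bottom-up. With no move the player to move loses. Otherwise the position is W if at least one move leads to an L position for the opponent, and L if every move leads to a W.
n=0: no move → L
n=1: no move → L
n=2: no move → L
n=3: no move → L
n=4: no move → L
n=5: no move → L
n=6: W (go to 0, an L position)
n=7: W (go to 1, an L position)
n=8: W (go to 2, an L position)
n=9: W (go to 3, an L position)
n=10: W (go to 4, an L position)
n=11: W (go to 5, an L position)
n=12: W (go to 4, an L position)
n=13: W (go to 5, an L position)
n=14: L (options 8(W), 6(W) are all W)
n=15: L (options 9(W), 7(W) are all W)

8: W, 15: L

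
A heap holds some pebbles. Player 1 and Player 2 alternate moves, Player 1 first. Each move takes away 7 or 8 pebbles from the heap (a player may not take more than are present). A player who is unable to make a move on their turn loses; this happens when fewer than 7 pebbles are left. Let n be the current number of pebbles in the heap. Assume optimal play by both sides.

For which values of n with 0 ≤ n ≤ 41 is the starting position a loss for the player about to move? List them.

Use the standard recursion: the mover loses at a terminal position; elsewhere, the mover wins exactly when some move hands the opponent an L position.
n=0: no move → L
n=1: no move → L
n=2: no move → L
n=3: no move → L
n=4: no move → L
n=5: no move → L
n=6: no move → L
n=7: reaches L-position 0 → W
n=8: reaches L-position 1 → W
n=9: reaches L-position 2 → W
n=10: reaches L-position 3 → W
n=11: reaches L-position 4 → W
n=12: reaches L-position 5 → W
n=13: reaches L-position 6 → W
n=14: reaches L-position 6 → W
n=15: only reaches 8(W), 7(W), all W → L
n=16: only reaches 9(W), 8(W), all W → L
n=17: only reaches 10(W), 9(W), all W → L
n=18: only reaches 11(W), 10(W), all W → L
n=19: only reaches 12(W), 11(W), all W → L
n=20: only reaches 13(W), 12(W), all W → L
n=21: only reaches 14(W), 13(W), all W → L
n=22: reaches L-position 15 → W
n=23: reaches L-position 16 → W
n=24: reaches L-position 17 → W
n=25: reaches L-position 18 → W
n=26: reaches L-position 19 → W
n=27: reaches L-position 20 → W
n=28: reaches L-position 21 → W
n=29: reaches L-position 21 → W
n=30: only reaches 23(W), 22(W), all W → L
n=31: only reaches 24(W), 23(W), all W → L
n=32: only reaches 25(W), 24(W), all W → L
n=33: only reaches 26(W), 25(W), all W → L
n=34: only reaches 27(W), 26(W), all W → L
n=35: only reaches 28(W), 27(W), all W → L
n=36: only reaches 29(W), 28(W), all W → L
n=37: reaches L-position 30 → W
n=38: reaches L-position 31 → W
n=39: reaches L-position 32 → W
n=40: reaches L-position 33 → W
n=41: reaches L-position 34 → W
Reading off the rows marked L gives the requested list; there are 21 such values of n.

0, 1, 2, 3, 4, 5, 6, 15, 16, 17, 18, 19, 20, 21, 30, 31, 32, 33, 34, 35, 36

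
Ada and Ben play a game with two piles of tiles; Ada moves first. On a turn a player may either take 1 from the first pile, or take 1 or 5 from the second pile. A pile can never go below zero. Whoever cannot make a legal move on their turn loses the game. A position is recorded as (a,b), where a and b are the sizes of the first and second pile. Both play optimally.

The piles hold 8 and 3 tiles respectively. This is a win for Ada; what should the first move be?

Work bottom-up. With no move the player to move loses. Otherwise the position is W if at least one move leads to an L position for the opponent, and L if every move leads to a W.
No move ever increases a pile, so every position that can arise here has a ≤ 8 and b ≤ 3; it is enough to label the cells with 0 ≤ a ≤ 8 and 0 ≤ b ≤ 3.
Every move lowers a or b (never raises either), so fill the grid row by row in increasing a, and left to right within a row: each cell's successors are then already labelled.
      b=0  b=1  b=2  b=3
a=0:    L    W    L    W
a=1:    W    L    W    L
a=2:    L    W    L    W
a=3:    W    L    W    L
a=4:    L    W    L    W
a=5:    W    L    W    L
a=6:    L    W    L    W
a=7:    W    L    W    L
a=8:    L    W    L    W
Cells with no legal move (terminal, hence L): (0,0).
The remaining L cells, each justified by listing all of its moves:
(0,2): L (sole option (0,1)(W) is W)
(1,1): L (options (0,1)(W), (1,0)(W) are all W)
(1,3): L (options (0,3)(W), (1,2)(W) are all W)
(2,0): L (sole option (1,0)(W) is W)
(2,2): L (options (1,2)(W), (2,1)(W) are all W)
(3,1): L (options (2,1)(W), (3,0)(W) are all W)
(3,3): L (options (2,3)(W), (3,2)(W) are all W)
(4,0): L (sole option (3,0)(W) is W)
(4,2): L (options (3,2)(W), (4,1)(W) are all W)
(5,1): L (options (4,1)(W), (5,0)(W) are all W)
(5,3): L (options (4,3)(W), (5,2)(W) are all W)
(6,0): L (sole option (5,0)(W) is W)
(6,2): L (options (5,2)(W), (6,1)(W) are all W)
(7,1): L (options (6,1)(W), (7,0)(W) are all W)
(7,3): L (options (6,3)(W), (7,2)(W) are all W)
(8,0): L (sole option (7,0)(W) is W)
(8,2): L (options (7,2)(W), (8,1)(W) are all W)
Every other cell has at least one move into one of the L cells above, so it is W.
From (8,3), the L positions reachable in one move are: (7,3), (8,2). Any move reaching one of these is winning.

Move to (7,3).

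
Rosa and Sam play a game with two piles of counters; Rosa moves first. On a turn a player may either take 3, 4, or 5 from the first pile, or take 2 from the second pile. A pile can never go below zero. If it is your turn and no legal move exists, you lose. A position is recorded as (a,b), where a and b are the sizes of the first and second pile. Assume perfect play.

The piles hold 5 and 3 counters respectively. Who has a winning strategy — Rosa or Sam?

Sam wins.

Use the standard recursion: the mover loses at a terminal position; elsewhere, the mover wins exactly when some move hands the opponent an L position.
No move ever increases a pile, so every position that can arise here has a ≤ 5 and b ≤ 3; it is enough to label the cells with 0 ≤ a ≤ 5 and 0 ≤ b ≤ 3.
Every move lowers a or b (never raises either), so fill the grid row by row in increasing a, and left to right within a row: each cell's successors are then already labelled.
      b=0  b=1  b=2  b=3
a=0:    L    L    W    W
a=1:    L    L    W    W
a=2:    L    L    W    W
a=3:    W    W    L    L
a=4:    W    W    L    L
a=5:    W    W    L    L
Cells with no legal move (terminal, hence L): (0,0), (0,1), (1,0), (1,1), (2,0), (2,1).
The remaining L cells, each justified by listing all of its moves:
(3,2): moves to (0,2)(W), (3,0)(W); every one is W ⇒ L
(3,3): moves to (0,3)(W), (3,1)(W); every one is W ⇒ L
(4,2): moves to (1,2)(W), (0,2)(W), (4,0)(W); every one is W ⇒ L
(4,3): moves to (1,3)(W), (0,3)(W), (4,1)(W); every one is W ⇒ L
(5,2): moves to (2,2)(W), (1,2)(W), (0,2)(W), (5,0)(W); every one is W ⇒ L
(5,3): moves to (2,3)(W), (1,3)(W), (0,3)(W), (5,1)(W); every one is W ⇒ L
Every other cell has at least one move into one of the L cells above, so it is W.
Every move from (5,3) reaches a W position, so the mover loses.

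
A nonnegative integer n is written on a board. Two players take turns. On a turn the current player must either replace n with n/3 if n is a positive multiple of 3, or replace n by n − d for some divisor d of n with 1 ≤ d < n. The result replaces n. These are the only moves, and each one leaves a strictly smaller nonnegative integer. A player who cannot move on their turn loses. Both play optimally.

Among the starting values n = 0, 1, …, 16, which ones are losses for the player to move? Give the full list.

0, 1, 4, 7, 9, 11, 13, 15

Use the standard recursion: the mover loses at a terminal position; elsewhere, the mover wins exactly when some move hands the opponent an L position.
n=0: no move → L
n=1: no move → L
n=2: reaches L-position 1 → W
n=3: reaches L-position 1 → W
n=4: only reaches 2(W), 3(W), all W → L
n=5: reaches L-position 4 → W
n=6: reaches L-position 4 → W
n=7: only reaches 6(W), which is W → L
n=8: reaches L-position 4 → W
n=9: only reaches 3(W), 6(W), 8(W), all W → L
n=10: reaches L-position 9 → W
n=11: only reaches 10(W), which is W → L
n=12: reaches L-position 4 → W
n=13: only reaches 12(W), which is W → L
n=14: reaches L-position 7 → W
n=15: only reaches 5(W), 10(W), 12(W), 14(W), all W → L
n=16: reaches L-position 15 → W
The losing starting values of n are exactly the entries labelled L in this table (8 of them).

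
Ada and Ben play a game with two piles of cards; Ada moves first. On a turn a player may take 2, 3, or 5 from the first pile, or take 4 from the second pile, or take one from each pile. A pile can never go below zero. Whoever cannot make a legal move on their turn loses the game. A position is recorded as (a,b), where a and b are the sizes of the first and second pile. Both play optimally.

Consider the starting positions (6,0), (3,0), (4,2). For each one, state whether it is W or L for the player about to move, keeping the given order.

(6,0): W, (3,0): W, (4,2): L

Positions with no move are L. A position that does have a move is losing for the player to move precisely when every available move leads to a winning position for the opponent. Fill in the labels:
No move ever increases a pile, so every position that can arise here has a ≤ 6 and b ≤ 2; it is enough to label the cells with 0 ≤ a ≤ 6 and 0 ≤ b ≤ 2.
Every move lowers a or b (never raises either), so fill the grid row by row in increasing a, and left to right within a row: each cell's successors are then already labelled.
      b=0  b=1  b=2
a=0:    L    L    L
a=1:    L    W    W
a=2:    W    W    W
a=3:    W    W    W
a=4:    W    L    L
a=5:    W    W    W
a=6:    W    W    W
Cells with no legal move (terminal, hence L): (0,0), (0,1), (0,2), (1,0).
The remaining L cells, each justified by listing all of its moves:
(4,1): only reaches (2,1)(W), (1,1)(W), (3,0)(W), all W → L
(4,2): only reaches (2,2)(W), (1,2)(W), (3,1)(W), all W → L
Every other cell has at least one move into one of the L cells above, so it is W.
(6,0): the move to (1,0) reaches an L cell, so W
(3,0): the move to (1,0) reaches an L cell, so W
(4,2): one of the L cells justified above, so L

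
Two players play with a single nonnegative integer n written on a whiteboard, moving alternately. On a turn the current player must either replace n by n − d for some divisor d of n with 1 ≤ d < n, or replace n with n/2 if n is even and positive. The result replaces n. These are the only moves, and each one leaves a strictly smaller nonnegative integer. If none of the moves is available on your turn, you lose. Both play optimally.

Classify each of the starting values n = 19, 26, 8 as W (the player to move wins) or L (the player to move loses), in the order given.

19: L, 26: W, 8: W

Work bottom-up. With no move the player to move loses. Otherwise the position is W if at least one move leads to an L position for the opponent, and L if every move leads to a W.
n=0: no move → L
n=1: no move → L
n=2: can move to 1, which is L ⇒ W
n=3: the only move is to 2(W), a W ⇒ L
n=4: can move to 3, which is L ⇒ W
n=5: the only move is to 4(W), a W ⇒ L
n=6: can move to 3, which is L ⇒ W
n=7: the only move is to 6(W), a W ⇒ L
n=8: can move to 7, which is L ⇒ W
n=9: moves to 6(W), 8(W); every one is W ⇒ L
n=10: can move to 5, which is L ⇒ W
n=11: the only move is to 10(W), a W ⇒ L
n=12: can move to 9, which is L ⇒ W
n=13: the only move is to 12(W), a W ⇒ L
n=14: can move to 7, which is L ⇒ W
n=15: moves to 10(W), 12(W), 14(W); every one is W ⇒ L
n=16: can move to 15, which is L ⇒ W
n=17: the only move is to 16(W), a W ⇒ L
n=18: can move to 9, which is L ⇒ W
n=19: the only move is to 18(W), a W ⇒ L
n=20: can move to 15, which is L ⇒ W
n=21: moves to 14(W), 18(W), 20(W); every one is W ⇒ L
n=22: can move to 11, which is L ⇒ W
n=23: the only move is to 22(W), a W ⇒ L
n=24: can move to 21, which is L ⇒ W
n=25: moves to 20(W), 24(W); every one is W ⇒ L
n=26: can move to 13, which is L ⇒ W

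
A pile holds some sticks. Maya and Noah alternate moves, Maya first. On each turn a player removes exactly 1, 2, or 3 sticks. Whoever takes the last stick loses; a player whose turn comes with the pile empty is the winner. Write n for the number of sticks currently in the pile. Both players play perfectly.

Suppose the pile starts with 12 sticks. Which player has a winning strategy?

Maya wins.

Compute win/loss labels from the base case upward. A position with no move is W. Any other position is W if it can reach an L in one move, else L.
n=0: no move; the opponent has just taken the last stick and therefore loses → W
n=1: →0(W) only, which is W, so L
n=2: →1(L), so W
n=3: →1(L), so W
n=4: →1(L), so W
n=5: →4(W), 3(W), 2(W) — all W, so L
n=6: →5(L), so W
n=7: →5(L), so W
n=8: →5(L), so W
n=9: →8(W), 7(W), 6(W) — all W, so L
n=10: →9(L), so W
n=11: →9(L), so W
n=12: →9(L), so W
From 12 Maya can remove 3, leaving 9, reaching an L position.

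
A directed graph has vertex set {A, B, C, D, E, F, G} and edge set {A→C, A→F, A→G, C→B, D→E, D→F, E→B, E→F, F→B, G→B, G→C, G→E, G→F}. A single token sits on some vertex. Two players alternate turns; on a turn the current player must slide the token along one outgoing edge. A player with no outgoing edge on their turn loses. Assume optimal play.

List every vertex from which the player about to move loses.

Build the W/L table. Terminal = L. A non-terminal position is W if it has a move to some L; otherwise it is L.
Every edge goes from a vertex to one that appears earlier in the order B, F, C, E, G, A, D, so processing vertices in that order labels each vertex after all of its successors.
B: no outgoing edge → L
F: →B(L), so W
C: →B(L), so W
E: →B(L), so W
G: →B(L), so W
A: →G(W), C(W), F(W) — all W, so L
D: →E(W), F(W) — all W, so L
The losing starting vertices are exactly the entries labelled L in this table (3 of them).

A, B, D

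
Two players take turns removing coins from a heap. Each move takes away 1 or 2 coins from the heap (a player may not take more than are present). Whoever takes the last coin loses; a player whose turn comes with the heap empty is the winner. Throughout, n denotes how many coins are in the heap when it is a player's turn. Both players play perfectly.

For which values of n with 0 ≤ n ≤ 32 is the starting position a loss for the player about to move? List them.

1, 4, 7, 10, 13, 16, 19, 22, 25, 28, 31

Positions with no move are W. A position that does have a move is losing for the player to move precisely when every available move leads to a winning position for the opponent. Fill in the labels:
n=0: no move; the opponent has just taken the last coin and therefore loses → W
n=1: L (sole option 0(W) is W)
n=2: W (go to 1, an L position)
n=3: W (go to 1, an L position)
n=4: L (options 3(W), 2(W) are all W)
n=5: W (go to 4, an L position)
n=6: W (go to 4, an L position)
n=7: L (options 6(W), 5(W) are all W)
n=8: W (go to 7, an L position)
n=9: W (go to 7, an L position)
n=10: L (options 9(W), 8(W) are all W)
n=11: W (go to 10, an L position)
n=12: W (go to 10, an L position)
n=13: L (options 12(W), 11(W) are all W)
n=14: W (go to 13, an L position)
n=15: W (go to 13, an L position)
n=16: L (options 15(W), 14(W) are all W)
n=17: W (go to 16, an L position)
n=18: W (go to 16, an L position)
n=19: L (options 18(W), 17(W) are all W)
n=20: W (go to 19, an L position)
n=21: W (go to 19, an L position)
n=22: L (options 21(W), 20(W) are all W)
n=23: W (go to 22, an L position)
n=24: W (go to 22, an L position)
n=25: L (options 24(W), 23(W) are all W)
n=26: W (go to 25, an L position)
n=27: W (go to 25, an L position)
n=28: L (options 27(W), 26(W) are all W)
n=29: W (go to 28, an L position)
n=30: W (go to 28, an L position)
n=31: L (options 30(W), 29(W) are all W)
n=32: W (go to 31, an L position)
Reading off the rows marked L gives the requested list; there are 11 such values of n.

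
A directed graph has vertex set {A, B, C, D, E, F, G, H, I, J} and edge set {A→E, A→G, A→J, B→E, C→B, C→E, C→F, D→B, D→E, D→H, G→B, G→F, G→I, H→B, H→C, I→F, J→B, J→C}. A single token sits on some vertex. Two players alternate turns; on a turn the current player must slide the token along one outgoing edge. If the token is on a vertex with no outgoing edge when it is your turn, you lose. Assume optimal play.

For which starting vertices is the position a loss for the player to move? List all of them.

Compute win/loss labels from the base case upward. A position with no move is L. Any other position is W if it can reach an L in one move, else L.
Every edge goes from a vertex to one that appears earlier in the order E, F, B, I, C, G, J, H, A, D, so processing vertices in that order labels each vertex after all of its successors.
E: no outgoing edge → L
F: no outgoing edge → L
B: W (go to E, an L position)
I: W (go to F, an L position)
C: W (go to F, an L position)
G: W (go to F, an L position)
J: L (options C(W), B(W) are all W)
H: L (options C(W), B(W) are all W)
A: W (go to J, an L position)
D: W (go to H, an L position)
Reading off the rows marked L gives the requested list; there are 4 such vertices.

E, F, H, J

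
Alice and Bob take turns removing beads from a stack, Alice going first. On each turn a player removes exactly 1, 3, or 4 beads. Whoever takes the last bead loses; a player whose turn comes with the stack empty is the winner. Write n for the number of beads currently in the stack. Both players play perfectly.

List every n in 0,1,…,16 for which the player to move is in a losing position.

1, 3, 8, 10, 15

Classify positions by backward induction: terminal positions (no move available) are W. From any other position, the mover wins iff some move reaches an L.
n=0: no move; the opponent has just taken the last bead and therefore loses → W
n=1: L (sole option 0(W) is W)
n=2: W (go to 1, an L position)
n=3: L (options 2(W), 0(W) are all W)
n=4: W (go to 3, an L position)
n=5: W (go to 1, an L position)
n=6: W (go to 3, an L position)
n=7: W (go to 3, an L position)
n=8: L (options 7(W), 5(W), 4(W) are all W)
n=9: W (go to 8, an L position)
n=10: L (options 9(W), 7(W), 6(W) are all W)
n=11: W (go to 10, an L position)
n=12: W (go to 8, an L position)
n=13: W (go to 10, an L position)
n=14: W (go to 10, an L position)
n=15: L (options 14(W), 12(W), 11(W) are all W)
n=16: W (go to 15, an L position)
Reading off the rows marked L gives the requested list; there are 5 such values of n.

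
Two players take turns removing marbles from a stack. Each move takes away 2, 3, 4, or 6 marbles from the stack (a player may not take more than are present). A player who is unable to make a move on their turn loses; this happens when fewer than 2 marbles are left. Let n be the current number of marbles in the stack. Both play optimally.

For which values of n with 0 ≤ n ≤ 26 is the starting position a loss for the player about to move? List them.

Label each position W (a win for the player to move) or L (a loss). A position with no legal move is L; any other position is W exactly when some move reaches an L, and L when every move reaches a W.
n=0: no move → L
n=1: no move → L
n=2: can move to 0, which is L ⇒ W
n=3: can move to 1, which is L ⇒ W
n=4: can move to 1, which is L ⇒ W
n=5: can move to 1, which is L ⇒ W
n=6: can move to 0, which is L ⇒ W
n=7: can move to 1, which is L ⇒ W
n=8: moves to 6(W), 5(W), 4(W), 2(W); every one is W ⇒ L
n=9: moves to 7(W), 6(W), 5(W), 3(W); every one is W ⇒ L
n=10: can move to 8, which is L ⇒ W
n=11: can move to 9, which is L ⇒ W
n=12: can move to 9, which is L ⇒ W
n=13: can move to 9, which is L ⇒ W
n=14: can move to 8, which is L ⇒ W
n=15: can move to 9, which is L ⇒ W
n=16: moves to 14(W), 13(W), 12(W), 10(W); every one is W ⇒ L
n=17: moves to 15(W), 14(W), 13(W), 11(W); every one is W ⇒ L
n=18: can move to 16, which is L ⇒ W
n=19: can move to 17, which is L ⇒ W
n=20: can move to 17, which is L ⇒ W
n=21: can move to 17, which is L ⇒ W
n=22: can move to 16, which is L ⇒ W
n=23: can move to 17, which is L ⇒ W
n=24: moves to 22(W), 21(W), 20(W), 18(W); every one is W ⇒ L
n=25: moves to 23(W), 22(W), 21(W), 19(W); every one is W ⇒ L
n=26: can move to 24, which is L ⇒ W
Reading off the rows marked L gives the requested list; there are 8 such values of n.

0, 1, 8, 9, 16, 17, 24, 25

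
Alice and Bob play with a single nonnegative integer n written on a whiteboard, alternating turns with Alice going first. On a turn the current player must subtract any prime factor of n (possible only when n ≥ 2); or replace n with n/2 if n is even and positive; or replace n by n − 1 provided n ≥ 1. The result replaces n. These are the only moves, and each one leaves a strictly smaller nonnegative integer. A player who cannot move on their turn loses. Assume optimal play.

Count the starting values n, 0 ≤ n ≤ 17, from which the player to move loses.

4

Positions with no move are L. A position that does have a move is losing for the player to move precisely when every available move leads to a winning position for the opponent. Fill in the labels:
n=0: no move → L
n=1: can move to 0, which is L ⇒ W
n=2: can move to 0, which is L ⇒ W
n=3: can move to 0, which is L ⇒ W
n=4: moves to 2(W), 3(W); every one is W ⇒ L
n=5: can move to 0, which is L ⇒ W
n=6: can move to 4, which is L ⇒ W
n=7: can move to 0, which is L ⇒ W
n=8: can move to 4, which is L ⇒ W
n=9: moves to 6(W), 8(W); every one is W ⇒ L
n=10: can move to 9, which is L ⇒ W
n=11: can move to 0, which is L ⇒ W
n=12: can move to 9, which is L ⇒ W
n=13: can move to 0, which is L ⇒ W
n=14: moves to 7(W), 12(W), 13(W); every one is W ⇒ L
n=15: can move to 14, which is L ⇒ W
n=16: can move to 14, which is L ⇒ W
n=17: can move to 0, which is L ⇒ W
L entries with 0 ≤ n ≤ 17: n = 0, 4, 9, 14; that makes 4.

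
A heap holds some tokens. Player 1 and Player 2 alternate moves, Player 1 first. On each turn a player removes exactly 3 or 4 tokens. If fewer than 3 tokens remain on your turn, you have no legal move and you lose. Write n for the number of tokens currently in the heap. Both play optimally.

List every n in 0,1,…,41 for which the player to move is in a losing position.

0, 1, 2, 7, 8, 9, 14, 15, 16, 21, 22, 23, 28, 29, 30, 35, 36, 37

Classify positions by backward induction: terminal positions (no move available) are L. From any other position, the mover wins iff some move reaches an L.
n=0: no move → L
n=1: no move → L
n=2: no move → L
n=3: reaches L-position 0 → W
n=4: reaches L-position 1 → W
n=5: reaches L-position 2 → W
n=6: reaches L-position 2 → W
n=7: only reaches 4(W), 3(W), all W → L
n=8: only reaches 5(W), 4(W), all W → L
n=9: only reaches 6(W), 5(W), all W → L
n=10: reaches L-position 7 → W
n=11: reaches L-position 8 → W
n=12: reaches L-position 9 → W
n=13: reaches L-position 9 → W
n=14: only reaches 11(W), 10(W), all W → L
n=15: only reaches 12(W), 11(W), all W → L
n=16: only reaches 13(W), 12(W), all W → L
n=17: reaches L-position 14 → W
n=18: reaches L-position 15 → W
n=19: reaches L-position 16 → W
n=20: reaches L-position 16 → W
n=21: only reaches 18(W), 17(W), all W → L
n=22: only reaches 19(W), 18(W), all W → L
n=23: only reaches 20(W), 19(W), all W → L
n=24: reaches L-position 21 → W
n=25: reaches L-position 22 → W
n=26: reaches L-position 23 → W
n=27: reaches L-position 23 → W
n=28: only reaches 25(W), 24(W), all W → L
n=29: only reaches 26(W), 25(W), all W → L
n=30: only reaches 27(W), 26(W), all W → L
n=31: reaches L-position 28 → W
n=32: reaches L-position 29 → W
n=33: reaches L-position 30 → W
n=34: reaches L-position 30 → W
n=35: only reaches 32(W), 31(W), all W → L
n=36: only reaches 33(W), 32(W), all W → L
n=37: only reaches 34(W), 33(W), all W → L
n=38: reaches L-position 35 → W
n=39: reaches L-position 36 → W
n=40: reaches L-position 37 → W
n=41: reaches L-position 37 → W
Reading off the rows marked L gives the requested list; there are 18 such values of n.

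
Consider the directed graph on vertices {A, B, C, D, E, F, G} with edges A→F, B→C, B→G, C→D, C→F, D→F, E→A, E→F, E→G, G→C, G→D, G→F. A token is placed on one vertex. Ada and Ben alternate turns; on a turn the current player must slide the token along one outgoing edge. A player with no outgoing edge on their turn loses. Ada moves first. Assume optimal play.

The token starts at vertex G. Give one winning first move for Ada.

Label each position W (a win for the player to move) or L (a loss). A position with no legal move is L; any other position is W exactly when some move reaches an L, and L when every move reaches a W.
Every edge goes from a vertex to one that appears earlier in the order F, A, D, C, G, E, B, so processing vertices in that order labels each vertex after all of its successors.
F: no outgoing edge → L
A: →F(L), so W
D: →F(L), so W
C: →F(L), so W
G: →F(L), so W
E: →F(L), so W
B: →G(W), C(W) — all W, so L
From G, the L positions reachable in one move are: F.

Move to F.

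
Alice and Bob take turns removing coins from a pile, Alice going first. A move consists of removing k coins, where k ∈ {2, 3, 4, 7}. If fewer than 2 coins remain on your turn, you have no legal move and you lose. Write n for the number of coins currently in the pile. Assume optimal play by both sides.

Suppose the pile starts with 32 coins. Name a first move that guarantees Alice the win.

Positions with no move are L. A position that does have a move is losing for the player to move precisely when every available move leads to a winning position for the opponent. Fill in the labels:
n=0: no move → L
n=1: no move → L
n=2: reaches L-position 0 → W
n=3: reaches L-position 1 → W
n=4: reaches L-position 1 → W
n=5: reaches L-position 1 → W
n=6: only reaches 4(W), 3(W), 2(W), all W → L
n=7: reaches L-position 0 → W
n=8: reaches L-position 6 → W
n=9: reaches L-position 6 → W
n=10: reaches L-position 6 → W
n=11: only reaches 9(W), 8(W), 7(W), 4(W), all W → L
n=12: only reaches 10(W), 9(W), 8(W), 5(W), all W → L
n=13: reaches L-position 11 → W
n=14: reaches L-position 12 → W
n=15: reaches L-position 12 → W
n=16: reaches L-position 12 → W
n=17: only reaches 15(W), 14(W), 13(W), 10(W), all W → L
n=18: reaches L-position 11 → W
n=19: reaches L-position 17 → W
n=20: reaches L-position 17 → W
n=21: reaches L-position 17 → W
n=22: only reaches 20(W), 19(W), 18(W), 15(W), all W → L
n=23: only reaches 21(W), 20(W), 19(W), 16(W), all W → L
n=24: reaches L-position 22 → W
n=25: reaches L-position 23 → W
n=26: reaches L-position 23 → W
n=27: reaches L-position 23 → W
n=28: only reaches 26(W), 25(W), 24(W), 21(W), all W → L
n=29: reaches L-position 22 → W
n=30: reaches L-position 28 → W
n=31: reaches L-position 28 → W
n=32: reaches L-position 28 → W
From 32, the L positions reachable in one move are: 28.

Remove 4, leaving 28.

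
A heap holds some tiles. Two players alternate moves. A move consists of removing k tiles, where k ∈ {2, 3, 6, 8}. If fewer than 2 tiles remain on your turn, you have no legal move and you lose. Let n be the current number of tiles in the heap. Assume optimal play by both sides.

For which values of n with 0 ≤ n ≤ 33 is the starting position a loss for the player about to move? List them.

0, 1, 5, 10, 14, 15, 19, 24, 28, 29, 33

Use the standard recursion: the mover loses at a terminal position; elsewhere, the mover wins exactly when some move hands the opponent an L position.
n=0: no move → L
n=1: no move → L
n=2: →0(L), so W
n=3: →1(L), so W
n=4: →1(L), so W
n=5: →3(W), 2(W) — all W, so L
n=6: →0(L), so W
n=7: →5(L), so W
n=8: →5(L), so W
n=9: →1(L), so W
n=10: →8(W), 7(W), 4(W), 2(W) — all W, so L
n=11: →5(L), so W
n=12: →10(L), so W
n=13: →10(L), so W
n=14: →12(W), 11(W), 8(W), 6(W) — all W, so L
n=15: →13(W), 12(W), 9(W), 7(W) — all W, so L
n=16: →14(L), so W
n=17: →15(L), so W
n=18: →15(L), so W
n=19: →17(W), 16(W), 13(W), 11(W) — all W, so L
n=20: →14(L), so W
n=21: →19(L), so W
n=22: →19(L), so W
n=23: →15(L), so W
n=24: →22(W), 21(W), 18(W), 16(W) — all W, so L
n=25: →19(L), so W
n=26: →24(L), so W
n=27: →24(L), so W
n=28: →26(W), 25(W), 22(W), 20(W) — all W, so L
n=29: →27(W), 26(W), 23(W), 21(W) — all W, so L
n=30: →28(L), so W
n=31: →29(L), so W
n=32: →29(L), so W
n=33: →31(W), 30(W), 27(W), 25(W) — all W, so L
Reading off the rows marked L gives the requested list; there are 11 such values of n.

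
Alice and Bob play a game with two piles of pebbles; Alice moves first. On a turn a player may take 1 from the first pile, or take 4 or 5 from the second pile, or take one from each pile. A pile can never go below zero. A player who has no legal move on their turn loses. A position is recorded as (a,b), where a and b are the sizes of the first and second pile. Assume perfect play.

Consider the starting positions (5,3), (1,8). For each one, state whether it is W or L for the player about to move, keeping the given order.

(5,3): W, (1,8): L

Work bottom-up. With no move the player to move loses. Otherwise the position is W if at least one move leads to an L position for the opponent, and L if every move leads to a W.
No move ever increases a pile, so every position that can arise here has a ≤ 5 and b ≤ 8; it is enough to label the cells with 0 ≤ a ≤ 5 and 0 ≤ b ≤ 8.
Every move lowers a or b (never raises either), so fill the grid row by row in increasing a, and left to right within a row: each cell's successors are then already labelled.
      b=0  b=1  b=2  b=3  b=4  b=5  b=6  b=7  b=8
a=0:    L    L    L    L    W    W    W    W    W
a=1:    W    W    W    W    W    L    L    L    L
a=2:    L    L    L    L    W    W    W    W    W
a=3:    W    W    W    W    W    L    L    L    L
a=4:    L    L    L    L    W    W    W    W    W
a=5:    W    W    W    W    W    L    L    L    L
Cells with no legal move (terminal, hence L): (0,0), (0,1), (0,2), (0,3).
The remaining L cells, each justified by listing all of its moves:
(1,5): L (options (0,5)(W), (1,1)(W), (1,0)(W), (0,4)(W) are all W)
(1,6): L (options (0,6)(W), (1,2)(W), (1,1)(W), (0,5)(W) are all W)
(1,7): L (options (0,7)(W), (1,3)(W), (1,2)(W), (0,6)(W) are all W)
(1,8): L (options (0,8)(W), (1,4)(W), (1,3)(W), (0,7)(W) are all W)
(2,0): L (sole option (1,0)(W) is W)
(2,1): L (options (1,1)(W), (1,0)(W) are all W)
(2,2): L (options (1,2)(W), (1,1)(W) are all W)
(2,3): L (options (1,3)(W), (1,2)(W) are all W)
(3,5): L (options (2,5)(W), (3,1)(W), (3,0)(W), (2,4)(W) are all W)
(3,6): L (options (2,6)(W), (3,2)(W), (3,1)(W), (2,5)(W) are all W)
(3,7): L (options (2,7)(W), (3,3)(W), (3,2)(W), (2,6)(W) are all W)
(3,8): L (options (2,8)(W), (3,4)(W), (3,3)(W), (2,7)(W) are all W)
(4,0): L (sole option (3,0)(W) is W)
(4,1): L (options (3,1)(W), (3,0)(W) are all W)
(4,2): L (options (3,2)(W), (3,1)(W) are all W)
(4,3): L (options (3,3)(W), (3,2)(W) are all W)
(5,5): L (options (4,5)(W), (5,1)(W), (5,0)(W), (4,4)(W) are all W)
(5,6): L (options (4,6)(W), (5,2)(W), (5,1)(W), (4,5)(W) are all W)
(5,7): L (options (4,7)(W), (5,3)(W), (5,2)(W), (4,6)(W) are all W)
(5,8): L (options (4,8)(W), (5,4)(W), (5,3)(W), (4,7)(W) are all W)
Every other cell has at least one move into one of the L cells above, so it is W.
(5,3): the move to (4,3) reaches an L cell, so W
(1,8): one of the L cells justified above, so L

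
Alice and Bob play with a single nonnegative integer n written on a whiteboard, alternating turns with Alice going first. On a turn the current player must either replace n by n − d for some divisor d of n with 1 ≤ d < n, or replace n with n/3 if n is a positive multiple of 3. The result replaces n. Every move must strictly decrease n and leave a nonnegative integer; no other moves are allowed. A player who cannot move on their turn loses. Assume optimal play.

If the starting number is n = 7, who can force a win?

Compute win/loss labels from the base case upward. A position with no move is L. Any other position is W if it can reach an L in one move, else L.
n=0: no move → L
n=1: no move → L
n=2: can move to 1, which is L ⇒ W
n=3: can move to 1, which is L ⇒ W
n=4: moves to 2(W), 3(W); every one is W ⇒ L
n=5: can move to 4, which is L ⇒ W
n=6: can move to 4, which is L ⇒ W
n=7: the only move is to 6(W), a W ⇒ L
Every move from 7 reaches a W position, so the mover loses.

Bob wins.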